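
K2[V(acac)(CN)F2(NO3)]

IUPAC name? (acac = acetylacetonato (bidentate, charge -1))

potassium (acetylacetonato)cyanodifluoronitratovanadate(III)

The 2 potassium counter-ions carry a total charge of +2, so each complex ion is 2−.
Ligand charges: 2×fluoro (-1 each), 1×nitrato (-1 each), 1×cyano (-1 each), 1×acetylacetonato (-1 each); total -5. So V + (-5) = 2−, giving V = +3.
Ligands are named alphabetically: acetylacetonato before cyano before fluoro before nitrato.
The complex ion is anionic, so vanadium takes the -ate form vanadate(III).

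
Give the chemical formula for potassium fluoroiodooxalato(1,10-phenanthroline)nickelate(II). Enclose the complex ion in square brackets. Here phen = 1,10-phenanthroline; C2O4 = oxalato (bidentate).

Ligands: 1 fluoro (F, -1), 1 1,10-phenanthroline (phen, neutral), 1 oxalato (C2O4, -2), 1 iodo (I, -1). Ligand charge sum = -4.
With Ni in oxidation state +2, the complex ion is [Ni...]^2−.
Charge balance with potassium (+1) requires 1 complex ion per 2 potassium.

K2[Ni(C2O4)FI(phen)]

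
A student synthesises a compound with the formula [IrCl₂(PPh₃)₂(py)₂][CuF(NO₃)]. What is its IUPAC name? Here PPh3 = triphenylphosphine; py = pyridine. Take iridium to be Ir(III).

dichlorobis(pyridine)bis(triphenylphosphine)iridium(III) fluoronitratocuprate(I)

Both ions are complex: the cation is named first with the plain metal name, the anion second with the -ate form; each ion's ligands are alphabetised independently.
Ir is given as +3; the cation's ligand charges sum to -2, so the complex cation is 1+.
A 1:1 salt means the anion carries the equal and opposite charge, 1−.
Anion: ligand charges sum to -2; for the ion to be 1−, Cu = +1.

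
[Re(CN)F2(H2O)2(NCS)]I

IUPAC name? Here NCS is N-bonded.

The 1 iodide counter-ion carries a total charge of -1, so each complex ion is 1+.
Ligand charges: 2×fluoro (-1 each), 1×isothiocyanato (-1 each), 1×cyano (-1 each), 2×aqua (neutral); total -4. So Re + (-4) = 1+, giving Re = +5.
Ligands are named alphabetically: aqua before cyano before fluoro before isothiocyanato.

diaquacyanodifluoroisothiocyanatorhenium(V) iodide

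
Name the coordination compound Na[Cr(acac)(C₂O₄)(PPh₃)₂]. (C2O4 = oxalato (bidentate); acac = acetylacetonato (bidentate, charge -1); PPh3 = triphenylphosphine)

sodium (acetylacetonato)oxalatobis(triphenylphosphine)chromate(II)

The 1 sodium counter-ion carries a total charge of +1, so each complex ion is 1−.
Ligand charges: 1×oxalato (-2 each), 1×acetylacetonato (-1 each), 2×triphenylphosphine (neutral); total -3. So Cr + (-3) = 1−, giving Cr = +2.
Ligands are named alphabetically: acetylacetonato before oxalato before triphenylphosphine.
The complex ion is anionic, so chromium takes the -ate form chromate(II).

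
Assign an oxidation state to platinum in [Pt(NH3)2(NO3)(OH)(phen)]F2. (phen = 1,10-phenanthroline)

2 fluoride outside the brackets (-1 each) → the complex ion is 2+.
Ligand charges: 1×OH = -1; 2×NH3 neutral; 1×NO3 = -1; 1×phen neutral; sum -2.
Pt + (-2) = 2+ ⇒ Pt is +4.

+4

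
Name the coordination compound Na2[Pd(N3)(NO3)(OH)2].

sodium azidodihydroxonitratopalladate(II)

The 2 sodium counter-ions carry a total charge of +2, so each complex ion is 2−.
Ligand charges: 1×azido (-1 each), 2×hydroxo (-1 each), 1×nitrato (-1 each); total -4. So Pd + (-4) = 2−, giving Pd = +2.
Ligands are named alphabetically: azido before hydroxo before nitrato.
The complex ion is anionic, so palladium takes the -ate form palladate(II).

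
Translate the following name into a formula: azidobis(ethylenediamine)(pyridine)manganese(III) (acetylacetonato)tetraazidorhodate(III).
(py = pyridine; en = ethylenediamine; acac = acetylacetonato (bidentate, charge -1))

[Mn(en)2(N3)(py)][Rh(acac)(N3)4]

Cation [Mn…]: ligand charges -1, Mn(III) ⇒ ion charge 2+.
Anion [Rh…]: ligand charges -5, Rh(III) ⇒ ion charge 2−.
One 2+ cation balances one 2− anion.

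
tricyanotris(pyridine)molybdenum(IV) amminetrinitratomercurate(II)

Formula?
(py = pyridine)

Cation [Mo…]: ligand charges -3, Mo(IV) ⇒ ion charge 1+.
Anion [Hg…]: ligand charges -3, Hg(II) ⇒ ion charge 1−.

[Mo(CN)3(py)3][Hg(NH3)(NO3)3]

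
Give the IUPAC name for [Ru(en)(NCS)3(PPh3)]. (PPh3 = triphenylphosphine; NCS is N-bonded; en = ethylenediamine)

(ethylenediamine)triisothiocyanato(triphenylphosphine)ruthenium(III)

There is no counter-ion, so the complex is neutral overall.
Ligand charges: 1×triphenylphosphine (neutral), 3×isothiocyanato (-1 each), 1×ethylenediamine (neutral); total -3. So Ru + (-3) = 0, giving Ru = +3.
Ligands are named alphabetically: ethylenediamine before isothiocyanato before triphenylphosphine.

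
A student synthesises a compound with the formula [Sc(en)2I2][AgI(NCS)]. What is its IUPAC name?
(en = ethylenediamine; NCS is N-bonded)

bis(ethylenediamine)diiodoscandium(III) iodoisothiocyanatoargentate(I)

Scandium is always +3 in its complexes; the cation's ligand charges sum to -2, so the complex cation is 1+.
A 1:1 salt means the anion carries the equal and opposite charge, 1−.
Anion: ligand charges sum to -2; for the ion to be 1−, Ag = +1.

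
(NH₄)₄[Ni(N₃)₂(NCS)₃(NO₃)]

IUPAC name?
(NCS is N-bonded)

The 4 ammonium counter-ions carry a total charge of +4, so each complex ion is 4−.
Ligand charges: 1×nitrato (-1 each), 3×isothiocyanato (-1 each), 2×azido (-1 each); total -6. So Ni + (-6) = 4−, giving Ni = +2.
Ligands are named alphabetically: azido before isothiocyanato before nitrato.
The complex ion is anionic, so nickel takes the -ate form nickelate(II).

ammonium diazidotriisothiocyanatonitratonickelate(II)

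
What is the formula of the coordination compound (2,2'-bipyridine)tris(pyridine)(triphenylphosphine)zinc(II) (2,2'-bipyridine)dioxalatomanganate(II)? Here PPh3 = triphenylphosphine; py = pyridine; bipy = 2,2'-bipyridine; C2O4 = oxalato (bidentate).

Cation [Zn…]: ligand charges 0, Zn(II) ⇒ ion charge 2+.
Anion [Mn…]: ligand charges -4, Mn(II) ⇒ ion charge 2−.
One 2+ cation balances one 2− anion.

[Zn(bipy)(PPh3)(py)3][Mn(bipy)(C2O4)2]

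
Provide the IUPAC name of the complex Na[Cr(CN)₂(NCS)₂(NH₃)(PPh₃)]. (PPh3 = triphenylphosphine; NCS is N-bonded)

sodium amminedicyanodiisothiocyanato(triphenylphosphine)chromate(III)

The 1 sodium counter-ion carries a total charge of +1, so each complex ion is 1−.
Ligand charges: 1×triphenylphosphine (neutral), 1×ammine (neutral), 2×cyano (-1 each), 2×isothiocyanato (-1 each); total -4. So Cr + (-4) = 1−, giving Cr = +3.
Ligands are named alphabetically: ammine before cyano before isothiocyanato before triphenylphosphine.
The complex ion is anionic, so chromium takes the -ate form chromate(III).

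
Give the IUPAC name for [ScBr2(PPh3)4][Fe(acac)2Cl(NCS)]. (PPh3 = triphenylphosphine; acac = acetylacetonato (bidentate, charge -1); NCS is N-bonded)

dibromotetrakis(triphenylphosphine)scandium(III) bis(acetylacetonato)chloroisothiocyanatoferrate(III)

Both ions are complex: the cation is named first with the plain metal name, the anion second with the -ate form; each ion's ligands are alphabetised independently.
Scandium is always +3 in its complexes; the cation's ligand charges sum to -2, so the complex cation is 1+.
A 1:1 salt means the anion carries the equal and opposite charge, 1−.
Anion: ligand charges sum to -4; for the ion to be 1−, Fe = +3.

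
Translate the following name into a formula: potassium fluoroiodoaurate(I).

K[AuFI]

Ligands: 1 fluoro (F, -1), 1 iodo (I, -1). Ligand charge sum = -2.
With Au in oxidation state +1, the complex ion is [Au...]^1−.
Charge balance with potassium (+1) requires 1 complex ion per 1 potassium.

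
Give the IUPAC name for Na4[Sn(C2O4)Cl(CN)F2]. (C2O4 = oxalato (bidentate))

The 4 sodium counter-ions carry a total charge of +4, so each complex ion is 4−.
Ligand charges: 1×chloro (-1 each), 1×oxalato (-2 each), 2×fluoro (-1 each), 1×cyano (-1 each); total -6. So Sn + (-6) = 4−, giving Sn = +2.
Ligands are named alphabetically: chloro before cyano before fluoro before oxalato.
The complex ion is anionic, so tin takes the -ate form stannate(II).

sodium chlorocyanodifluorooxalatostannate(II)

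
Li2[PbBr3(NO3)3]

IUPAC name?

The 2 lithium counter-ions carry a total charge of +2, so each complex ion is 2−.
Ligand charges: 3×nitrato (-1 each), 3×bromo (-1 each); total -6. So Pb + (-6) = 2−, giving Pb = +4.
The complex ion is anionic, so lead takes the -ate form plumbate(IV).

lithium tribromotrinitratoplumbate(IV)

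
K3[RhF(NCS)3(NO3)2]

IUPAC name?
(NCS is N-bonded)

The 3 potassium counter-ions carry a total charge of +3, so each complex ion is 3−.
Ligand charges: 3×isothiocyanato (-1 each), 1×fluoro (-1 each), 2×nitrato (-1 each); total -6. So Rh + (-6) = 3−, giving Rh = +3.
Ligands are named alphabetically: fluoro before isothiocyanato before nitrato.
The complex ion is anionic, so rhodium takes the -ate form rhodate(III).

potassium fluorotriisothiocyanatodinitratorhodate(III)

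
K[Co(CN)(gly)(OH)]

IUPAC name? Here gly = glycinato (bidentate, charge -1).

potassium cyano(glycinato)hydroxocobaltate(II)

The 1 potassium counter-ion carries a total charge of +1, so each complex ion is 1−.
Ligand charges: 1×cyano (-1 each), 1×glycinato (-1 each), 1×hydroxo (-1 each); total -3. So Co + (-3) = 1−, giving Co = +2.
The complex ion is anionic, so cobalt takes the -ate form cobaltate(II).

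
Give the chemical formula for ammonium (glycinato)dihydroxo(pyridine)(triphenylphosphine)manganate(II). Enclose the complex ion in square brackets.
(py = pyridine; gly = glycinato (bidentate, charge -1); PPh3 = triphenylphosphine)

Ligands: 2 hydroxo (OH, -1), 1 pyridine (py, neutral), 1 glycinato (gly, -1), 1 triphenylphosphine (PPh3, neutral). Ligand charge sum = -3.
With Mn in oxidation state +2, the complex ion is [Mn...]^1−.
Charge balance with ammonium (+1) requires 1 complex ion per 1 ammonium.

NH4[Mn(gly)(OH)2(PPh3)(py)]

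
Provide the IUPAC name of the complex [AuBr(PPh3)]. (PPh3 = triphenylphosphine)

There is no counter-ion, so the complex is neutral overall.
Ligand charges: 1×triphenylphosphine (neutral), 1×bromo (-1 each); total -1. So Au + (-1) = 0, giving Au = +1.
Ligands are named alphabetically: bromo before triphenylphosphine.

bromo(triphenylphosphine)gold(I)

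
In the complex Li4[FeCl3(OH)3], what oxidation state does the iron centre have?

4 lithium outside the brackets (+1 each) → the complex ion is 4−.
Ligand charges: 3×Cl = -3; 3×OH = -3; sum -6.
Fe + (-6) = 4− ⇒ Fe is +2.

+2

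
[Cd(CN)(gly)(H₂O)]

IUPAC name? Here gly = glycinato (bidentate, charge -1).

aquacyano(glycinato)cadmium(II)

There is no counter-ion, so the complex is neutral overall.
Ligand charges: 1×aqua (neutral), 1×cyano (-1 each), 1×glycinato (-1 each); total -2. So Cd + (-2) = 0, giving Cd = +2.
Ligands are named alphabetically: aqua before cyano before glycinato.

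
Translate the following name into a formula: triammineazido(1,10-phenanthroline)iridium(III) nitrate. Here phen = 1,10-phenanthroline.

[Ir(N3)(NH3)3(phen)](NO3)2

Ligands: 1 azido (N3, -1), 1 1,10-phenanthroline (phen, neutral), 3 ammine (NH3, neutral). Ligand charge sum = -1.
With Ir in oxidation state +3, the complex ion is [Ir...]^2+.
Charge balance with nitrate (-1) requires 1 complex ion per 2 nitrate.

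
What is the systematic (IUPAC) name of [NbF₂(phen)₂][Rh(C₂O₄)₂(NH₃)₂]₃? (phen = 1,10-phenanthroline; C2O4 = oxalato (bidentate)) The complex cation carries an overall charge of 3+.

difluorobis(1,10-phenanthroline)niobium(V) diamminedioxalatorhodate(III)

Both ions are complex: the cation is named first with the plain metal name, the anion second with the -ate form; each ion's ligands are alphabetised independently.
The complex cation is given as 3+; its ligand charges sum to -2, so Nb = +5.
With 3 anions per cation, each anion must be 3/3 = 1−.
Anion: ligand charges sum to -4; for the ion to be 1−, Rh = +3.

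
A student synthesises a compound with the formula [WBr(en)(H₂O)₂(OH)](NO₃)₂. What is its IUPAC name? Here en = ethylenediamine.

The 2 nitrate counter-ions carry a total charge of -2, so each complex ion is 2+.
Ligand charges: 1×hydroxo (-1 each), 1×bromo (-1 each), 1×ethylenediamine (neutral), 2×aqua (neutral); total -2. So W + (-2) = 2+, giving W = +4.
Ligands are named alphabetically: aqua before bromo before ethylenediamine before hydroxo.

diaquabromo(ethylenediamine)hydroxotungsten(IV) nitrate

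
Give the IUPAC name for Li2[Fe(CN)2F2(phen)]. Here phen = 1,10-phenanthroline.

The 2 lithium counter-ions carry a total charge of +2, so each complex ion is 2−.
Ligand charges: 2×fluoro (-1 each), 2×cyano (-1 each), 1×1,10-phenanthroline (neutral); total -4. So Fe + (-4) = 2−, giving Fe = +2.
The complex ion is anionic, so iron takes the -ate form ferrate(II).

lithium dicyanodifluoro(1,10-phenanthroline)ferrate(II)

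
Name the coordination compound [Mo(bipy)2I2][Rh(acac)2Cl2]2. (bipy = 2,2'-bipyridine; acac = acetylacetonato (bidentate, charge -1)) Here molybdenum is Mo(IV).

Mo is given as +4; the cation's ligand charges sum to -2, so the complex cation is 2+.
With 2 anions per cation, each anion must be 2/2 = 1−.
Anion: ligand charges sum to -4; for the ion to be 1−, Rh = +3.

bis(2,2'-bipyridine)diiodomolybdenum(IV) bis(acetylacetonato)dichlororhodate(III)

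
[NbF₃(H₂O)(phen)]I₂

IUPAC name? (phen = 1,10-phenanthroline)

aquatrifluoro(1,10-phenanthroline)niobium(V) iodide

The 2 iodide counter-ions carry a total charge of -2, so each complex ion is 2+.
Ligand charges: 3×fluoro (-1 each), 1×aqua (neutral), 1×1,10-phenanthroline (neutral); total -3. So Nb + (-3) = 2+, giving Nb = +5.
Ligands are named alphabetically: aqua before fluoro before phenanthroline.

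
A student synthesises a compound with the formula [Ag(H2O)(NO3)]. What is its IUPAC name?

aquanitratosilver(I)

There is no counter-ion, so the complex is neutral overall.
Ligand charges: 1×aqua (neutral), 1×nitrato (-1 each); total -1. So Ag + (-1) = 0, giving Ag = +1.
Ligands are named alphabetically: aqua before nitrato.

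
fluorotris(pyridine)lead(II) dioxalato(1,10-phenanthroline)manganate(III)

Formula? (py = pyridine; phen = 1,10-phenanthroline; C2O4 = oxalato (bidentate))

[PbF(py)3][Mn(C2O4)2(phen)]

Cation [Pb…]: ligand charges -1, Pb(II) ⇒ ion charge 1+.
Anion [Mn…]: ligand charges -4, Mn(III) ⇒ ion charge 1−.
One 1+ cation balances one 1− anion.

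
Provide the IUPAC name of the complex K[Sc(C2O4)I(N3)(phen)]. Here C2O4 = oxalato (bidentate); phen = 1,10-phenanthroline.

potassium azidoiodooxalato(1,10-phenanthroline)scandate(III)

The 1 potassium counter-ion carries a total charge of +1, so each complex ion is 1−.
Ligand charges: 1×oxalato (-2 each), 1×1,10-phenanthroline (neutral), 1×azido (-1 each), 1×iodo (-1 each); total -4. So Sc + (-4) = 1−, giving Sc = +3.
The complex ion is anionic, so scandium takes the -ate form scandate(III).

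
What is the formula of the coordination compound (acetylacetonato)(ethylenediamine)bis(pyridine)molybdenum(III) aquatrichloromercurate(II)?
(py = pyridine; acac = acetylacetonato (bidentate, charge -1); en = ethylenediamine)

Cation [Mo…]: ligand charges -1, Mo(III) ⇒ ion charge 2+.
Anion [Hg…]: ligand charges -3, Hg(II) ⇒ ion charge 1−.
One 2+ cation requires 2 of the 1− anion.

[Mo(acac)(en)(py)2][HgCl3(H2O)]2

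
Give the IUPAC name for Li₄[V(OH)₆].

The 4 lithium counter-ions carry a total charge of +4, so each complex ion is 4−.
Ligand charges: 6×hydroxo (-1 each); total -6. So V + (-6) = 4−, giving V = +2.
The complex ion is anionic, so vanadium takes the -ate form vanadate(II).

lithium hexahydroxovanadate(II)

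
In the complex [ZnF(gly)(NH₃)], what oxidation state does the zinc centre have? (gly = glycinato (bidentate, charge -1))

+2

No counter-ion: the bracketed complex is neutral.
Ligand charges: 1×gly = -1; 1×F = -1; 1×NH3 neutral; sum -2.
Zn + (-2) = 0 ⇒ Zn is +2.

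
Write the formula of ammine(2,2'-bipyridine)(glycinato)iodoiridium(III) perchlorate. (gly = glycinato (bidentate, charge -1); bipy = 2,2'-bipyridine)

[Ir(bipy)(gly)I(NH3)]ClO4

Ligands: 1 ammine (NH3, neutral), 1 glycinato (gly, -1), 1 2,2'-bipyridine (bipy, neutral), 1 iodo (I, -1). Ligand charge sum = -2.
With Ir in oxidation state +3, the complex ion is [Ir...]^1+.
Charge balance with perchlorate (-1) requires 1 complex ion per 1 perchlorate.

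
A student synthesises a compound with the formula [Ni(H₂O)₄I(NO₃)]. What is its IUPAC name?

tetraaquaiodonitratonickel(II)

There is no counter-ion, so the complex is neutral overall.
Ligand charges: 1×iodo (-1 each), 4×aqua (neutral), 1×nitrato (-1 each); total -2. So Ni + (-2) = 0, giving Ni = +2.
Ligands are named alphabetically: aqua before iodo before nitrato.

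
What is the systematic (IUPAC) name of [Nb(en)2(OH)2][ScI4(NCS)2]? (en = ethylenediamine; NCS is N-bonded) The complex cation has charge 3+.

bis(ethylenediamine)dihydroxoniobium(V) tetraiododiisothiocyanatoscandate(III)

The complex cation is given as 3+; its ligand charges sum to -2, so Nb = +5.
A 1:1 salt means the anion carries the equal and opposite charge, 3−.
Anion: ligand charges sum to -6; for the ion to be 3−, Sc = +3.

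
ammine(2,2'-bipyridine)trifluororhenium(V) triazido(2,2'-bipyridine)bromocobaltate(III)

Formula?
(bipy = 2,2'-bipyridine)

Cation [Re…]: ligand charges -3, Re(V) ⇒ ion charge 2+.
Anion [Co…]: ligand charges -4, Co(III) ⇒ ion charge 1−.

[Re(bipy)F3(NH3)][Co(bipy)Br(N3)3]2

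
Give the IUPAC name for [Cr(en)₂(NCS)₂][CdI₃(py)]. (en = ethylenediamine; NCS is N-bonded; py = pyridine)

Cadmium is always +2 in its complexes; the anion's ligand charges sum to -3, so the complex anion is 1−.
A 1:1 salt means the cation carries the equal and opposite charge, 1+.
Cation: ligand charges sum to -2; for the ion to be 1+, Cr = +3.

bis(ethylenediamine)diisothiocyanatochromium(III) triiodo(pyridine)cadmate(II)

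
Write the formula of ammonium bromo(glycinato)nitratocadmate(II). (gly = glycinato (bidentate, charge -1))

NH4[CdBr(gly)(NO3)]

Ligands: 1 nitrato (NO3, -1), 1 bromo (Br, -1), 1 glycinato (gly, -1). Ligand charge sum = -3.
With Cd in oxidation state +2, the complex ion is [Cd...]^1−.
Charge balance with ammonium (+1) requires 1 complex ion per 1 ammonium.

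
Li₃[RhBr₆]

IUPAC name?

The 3 lithium counter-ions carry a total charge of +3, so each complex ion is 3−.
Ligand charges: 6×bromo (-1 each); total -6. So Rh + (-6) = 3−, giving Rh = +3.
The complex ion is anionic, so rhodium takes the -ate form rhodate(III).

lithium hexabromorhodate(III)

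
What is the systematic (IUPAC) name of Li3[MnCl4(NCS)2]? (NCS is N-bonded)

lithium tetrachlorodiisothiocyanatomanganate(III)

The 3 lithium counter-ions carry a total charge of +3, so each complex ion is 3−.
Ligand charges: 2×isothiocyanato (-1 each), 4×chloro (-1 each); total -6. So Mn + (-6) = 3−, giving Mn = +3.
The complex ion is anionic, so manganese takes the -ate form manganate(III).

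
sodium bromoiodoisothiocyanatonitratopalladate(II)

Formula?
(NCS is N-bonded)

Na2[PdBrI(NCS)(NO3)]

Ligands: 1 iodo (I, -1), 1 isothiocyanato (NCS, -1), 1 nitrato (NO3, -1), 1 bromo (Br, -1). Ligand charge sum = -4.
With Pd in oxidation state +2, the complex ion is [Pd...]^2−.
Charge balance with sodium (+1) requires 1 complex ion per 2 sodium.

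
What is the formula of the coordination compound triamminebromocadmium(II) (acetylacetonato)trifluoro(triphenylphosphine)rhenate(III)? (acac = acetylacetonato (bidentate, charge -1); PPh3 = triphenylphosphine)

[CdBr(NH3)3][Re(acac)F3(PPh3)]

Cation [Cd…]: ligand charges -1, Cd(II) ⇒ ion charge 1+.
Anion [Re…]: ligand charges -4, Re(III) ⇒ ion charge 1−.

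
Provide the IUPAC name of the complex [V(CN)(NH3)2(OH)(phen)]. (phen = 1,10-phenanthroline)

There is no counter-ion, so the complex is neutral overall.
Ligand charges: 1×1,10-phenanthroline (neutral), 1×cyano (-1 each), 1×hydroxo (-1 each), 2×ammine (neutral); total -2. So V + (-2) = 0, giving V = +2.
Ligands are named alphabetically: ammine before cyano before hydroxo before phenanthroline.

diamminecyanohydroxo(1,10-phenanthroline)vanadium(II)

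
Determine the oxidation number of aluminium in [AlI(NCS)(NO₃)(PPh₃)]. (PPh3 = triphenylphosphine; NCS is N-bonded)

No counter-ion: the bracketed complex is neutral.
Ligand charges: 1×I = -1; 1×PPh3 neutral; 1×NCS = -1; 1×NO3 = -1; sum -3.
Al + (-3) = 0 ⇒ Al is +3.

+3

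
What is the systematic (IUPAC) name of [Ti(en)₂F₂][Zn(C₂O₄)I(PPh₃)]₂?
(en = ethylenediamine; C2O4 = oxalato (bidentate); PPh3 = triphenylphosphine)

bis(ethylenediamine)difluorotitanium(IV) iodooxalato(triphenylphosphine)zincate(II)

Zinc is always +2 in its complexes; the anion's ligand charges sum to -3, so the complex anion is 1−.
With 2 anions per cation, the cation must be 2×1 = 2+.
Cation: ligand charges sum to -2; for the ion to be 2+, Ti = +4.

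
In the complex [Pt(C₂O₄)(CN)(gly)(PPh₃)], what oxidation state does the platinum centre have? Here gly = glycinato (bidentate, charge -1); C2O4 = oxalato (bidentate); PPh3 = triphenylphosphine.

+4

No counter-ion: the bracketed complex is neutral.
Ligand charges: 1×gly = -1; 1×C2O4 = -2; 1×CN = -1; 1×PPh3 neutral; sum -4.
Pt + (-4) = 0 ⇒ Pt is +4.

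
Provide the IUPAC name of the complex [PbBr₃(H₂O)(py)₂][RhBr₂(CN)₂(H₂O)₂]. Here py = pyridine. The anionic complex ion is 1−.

aquatribromobis(pyridine)lead(IV) diaquadibromodicyanorhodate(III)

The complex anion is given as 1−; its ligand charges sum to -4, so Rh = +3.
A 1:1 salt means the cation carries the equal and opposite charge, 1+.
Cation: ligand charges sum to -3; for the ion to be 1+, Pb = +4.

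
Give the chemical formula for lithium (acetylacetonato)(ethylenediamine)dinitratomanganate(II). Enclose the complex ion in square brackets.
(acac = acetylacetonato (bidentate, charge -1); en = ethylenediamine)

Ligands: 1 acetylacetonato (acac, -1), 1 ethylenediamine (en, neutral), 2 nitrato (NO3, -1). Ligand charge sum = -3.
Charge balance with lithium (+1) requires 1 complex ion per 1 lithium.

Li[Mn(acac)(en)(NO3)2]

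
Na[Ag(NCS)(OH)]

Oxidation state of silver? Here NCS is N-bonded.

1 sodium outside the brackets (+1 each) → the complex ion is 1−.
Ligand charges: 1×OH = -1; 1×NCS = -1; sum -2.
Ag + (-2) = 1− ⇒ Ag is +1.

+1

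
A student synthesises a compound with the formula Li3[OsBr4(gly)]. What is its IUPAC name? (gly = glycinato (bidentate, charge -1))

lithium tetrabromo(glycinato)osmate(II)

The 3 lithium counter-ions carry a total charge of +3, so each complex ion is 3−.
Ligand charges: 1×glycinato (-1 each), 4×bromo (-1 each); total -5. So Os + (-5) = 3−, giving Os = +2.
Ligands are named alphabetically: bromo before glycinato.
The complex ion is anionic, so osmium takes the -ate form osmate(II).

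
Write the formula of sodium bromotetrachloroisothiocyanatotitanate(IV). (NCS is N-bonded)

Ligands: 4 chloro (Cl, -1), 1 isothiocyanato (NCS, -1), 1 bromo (Br, -1). Ligand charge sum = -6.
With Ti in oxidation state +4, the complex ion is [Ti...]^2−.
Charge balance with sodium (+1) requires 1 complex ion per 2 sodium.

Na2[TiBrCl4(NCS)]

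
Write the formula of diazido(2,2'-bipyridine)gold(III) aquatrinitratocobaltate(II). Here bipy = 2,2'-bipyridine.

Cation [Au…]: ligand charges -2, Au(III) ⇒ ion charge 1+.
Anion [Co…]: ligand charges -3, Co(II) ⇒ ion charge 1−.
One 1+ cation balances one 1− anion.

[Au(bipy)(N3)2][Co(H2O)(NO3)3]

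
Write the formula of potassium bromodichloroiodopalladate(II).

K2[PdBrCl2I]

Ligands: 1 bromo (Br, -1), 2 chloro (Cl, -1), 1 iodo (I, -1). Ligand charge sum = -4.
Charge balance with potassium (+1) requires 1 complex ion per 2 potassium.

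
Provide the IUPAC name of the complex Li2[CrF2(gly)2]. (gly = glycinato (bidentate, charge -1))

The 2 lithium counter-ions carry a total charge of +2, so each complex ion is 2−.
Ligand charges: 2×fluoro (-1 each), 2×glycinato (-1 each); total -4. So Cr + (-4) = 2−, giving Cr = +2.
The complex ion is anionic, so chromium takes the -ate form chromate(II).

lithium difluorobis(glycinato)chromate(II)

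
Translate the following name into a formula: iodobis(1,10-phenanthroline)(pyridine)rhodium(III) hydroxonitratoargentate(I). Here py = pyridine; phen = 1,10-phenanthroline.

Cation [Rh…]: ligand charges -1, Rh(III) ⇒ ion charge 2+.
Anion [Ag…]: ligand charges -2, Ag(I) ⇒ ion charge 1−.

[RhI(phen)2(py)][Ag(NO3)(OH)]2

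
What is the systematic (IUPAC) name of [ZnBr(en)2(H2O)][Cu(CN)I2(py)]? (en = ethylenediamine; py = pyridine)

Both ions are complex: the cation is named first with the plain metal name, the anion second with the -ate form; each ion's ligands are alphabetised independently.
Zinc is always +2 in its complexes; the cation's ligand charges sum to -1, so the complex cation is 1+.
A 1:1 salt means the anion carries the equal and opposite charge, 1−.
Anion: ligand charges sum to -3; for the ion to be 1−, Cu = +2.

aquabromobis(ethylenediamine)zinc(II) cyanodiiodo(pyridine)cuprate(II)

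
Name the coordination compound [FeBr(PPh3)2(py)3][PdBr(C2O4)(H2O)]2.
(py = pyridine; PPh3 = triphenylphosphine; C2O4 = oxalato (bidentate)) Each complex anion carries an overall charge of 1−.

Both ions are complex: the cation is named first with the plain metal name, the anion second with the -ate form; each ion's ligands are alphabetised independently.
The complex anion is given as 1−; its ligand charges sum to -3, so Pd = +2.
With 2 anions per cation, the cation must be 2×1 = 2+.
Cation: ligand charges sum to -1; for the ion to be 2+, Fe = +3.

bromotris(pyridine)bis(triphenylphosphine)iron(III) aquabromooxalatopalladate(II)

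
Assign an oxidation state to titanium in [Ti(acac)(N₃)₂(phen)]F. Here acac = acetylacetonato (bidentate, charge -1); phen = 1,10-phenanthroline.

1 fluoride outside the brackets (-1 each) → the complex ion is 1+.
Ligand charges: 1×acac = -1; 1×phen neutral; 2×N3 = -2; sum -3.
Ti + (-3) = 1+ ⇒ Ti is +4.

+4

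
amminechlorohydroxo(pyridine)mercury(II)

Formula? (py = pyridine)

Ligands: 1 pyridine (py, neutral), 1 ammine (NH3, neutral), 1 hydroxo (OH, -1), 1 chloro (Cl, -1). Ligand charge sum = -2.
With Hg in oxidation state +2, the complex ion is [Hg...].

[HgCl(NH3)(OH)(py)]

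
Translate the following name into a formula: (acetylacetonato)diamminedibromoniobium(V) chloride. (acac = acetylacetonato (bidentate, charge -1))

[Nb(acac)Br2(NH3)2]Cl2

Ligands: 2 ammine (NH3, neutral), 2 bromo (Br, -1), 1 acetylacetonato (acac, -1). Ligand charge sum = -3.
With Nb in oxidation state +5, the complex ion is [Nb...]^2+.
Charge balance with chloride (-1) requires 1 complex ion per 2 chloride.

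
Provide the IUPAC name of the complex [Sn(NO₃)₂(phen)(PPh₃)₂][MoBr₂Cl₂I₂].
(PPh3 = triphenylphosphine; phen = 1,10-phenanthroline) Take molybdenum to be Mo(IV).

dinitrato(1,10-phenanthroline)bis(triphenylphosphine)tin(IV) dibromodichlorodiiodomolybdate(IV)

Mo is given as +4; the anion's ligand charges sum to -6, so the complex anion is 2−.
A 1:1 salt means the cation carries the equal and opposite charge, 2+.
Cation: ligand charges sum to -2; for the ion to be 2+, Sn = +4.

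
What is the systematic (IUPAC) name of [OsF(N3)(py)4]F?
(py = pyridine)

azidofluorotetrakis(pyridine)osmium(III) fluoride

The 1 fluoride counter-ion carries a total charge of -1, so each complex ion is 1+.
Ligand charges: 1×fluoro (-1 each), 1×azido (-1 each), 4×pyridine (neutral); total -2. So Os + (-2) = 1+, giving Os = +3.
Ligands are named alphabetically: azido before fluoro before pyridine.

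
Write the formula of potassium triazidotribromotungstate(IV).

Ligands: 3 bromo (Br, -1), 3 azido (N3, -1). Ligand charge sum = -6.
With W in oxidation state +4, the complex ion is [W...]^2−.
Charge balance with potassium (+1) requires 1 complex ion per 2 potassium.

K2[WBr3(N3)3]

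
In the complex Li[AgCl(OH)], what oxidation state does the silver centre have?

+1

1 lithium outside the brackets (+1 each) → the complex ion is 1−.
Ligand charges: 1×OH = -1; 1×Cl = -1; sum -2.
Ag + (-2) = 1− ⇒ Ag is +1.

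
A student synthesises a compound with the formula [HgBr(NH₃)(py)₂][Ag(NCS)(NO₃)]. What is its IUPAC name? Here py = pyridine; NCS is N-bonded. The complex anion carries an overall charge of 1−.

amminebromobis(pyridine)mercury(II) isothiocyanatonitratoargentate(I)

Both ions are complex: the cation is named first with the plain metal name, the anion second with the -ate form; each ion's ligands are alphabetised independently.
The complex anion is given as 1−; its ligand charges sum to -2, so Ag = +1.
A 1:1 salt means the cation carries the equal and opposite charge, 1+.
Cation: ligand charges sum to -1; for the ion to be 1+, Hg = +2.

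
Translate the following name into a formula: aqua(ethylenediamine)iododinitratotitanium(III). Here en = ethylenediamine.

Ligands: 1 ethylenediamine (en, neutral), 2 nitrato (NO3, -1), 1 iodo (I, -1), 1 aqua (H2O, neutral). Ligand charge sum = -3.
With Ti in oxidation state +3, the complex ion is [Ti...].

[Ti(en)(H2O)I(NO3)2]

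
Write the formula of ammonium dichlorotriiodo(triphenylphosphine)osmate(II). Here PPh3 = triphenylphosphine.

(NH4)3[OsCl2I3(PPh3)]

Ligands: 1 triphenylphosphine (PPh3, neutral), 2 chloro (Cl, -1), 3 iodo (I, -1). Ligand charge sum = -5.
Charge balance with ammonium (+1) requires 1 complex ion per 3 ammonium.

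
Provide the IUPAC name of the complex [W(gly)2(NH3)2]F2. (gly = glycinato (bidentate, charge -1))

diamminebis(glycinato)tungsten(IV) fluoride

The 2 fluoride counter-ions carry a total charge of -2, so each complex ion is 2+.
Ligand charges: 2×glycinato (-1 each), 2×ammine (neutral); total -2. So W + (-2) = 2+, giving W = +4.
Ligands are named alphabetically: ammine before glycinato.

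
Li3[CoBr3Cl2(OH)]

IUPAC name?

lithium tribromodichlorohydroxocobaltate(III)

The 3 lithium counter-ions carry a total charge of +3, so each complex ion is 3−.
Ligand charges: 1×hydroxo (-1 each), 3×bromo (-1 each), 2×chloro (-1 each); total -6. So Co + (-6) = 3−, giving Co = +3.
The complex ion is anionic, so cobalt takes the -ate form cobaltate(III).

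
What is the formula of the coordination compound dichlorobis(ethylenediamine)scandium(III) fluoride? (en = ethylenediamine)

Ligands: 2 chloro (Cl, -1), 2 ethylenediamine (en, neutral). Ligand charge sum = -2.
Charge balance with fluoride (-1) requires 1 complex ion per 1 fluoride.

[ScCl2(en)2]F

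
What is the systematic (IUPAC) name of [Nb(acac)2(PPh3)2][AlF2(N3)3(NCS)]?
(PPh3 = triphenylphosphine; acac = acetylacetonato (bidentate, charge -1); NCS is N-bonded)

Aluminium is always +3 in its complexes; the anion's ligand charges sum to -6, so the complex anion is 3−.
A 1:1 salt means the cation carries the equal and opposite charge, 3+.
Cation: ligand charges sum to -2; for the ion to be 3+, Nb = +5.

bis(acetylacetonato)bis(triphenylphosphine)niobium(V) triazidodifluoroisothiocyanatoaluminate(III)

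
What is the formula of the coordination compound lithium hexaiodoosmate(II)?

Ligands: 6 iodo (I, -1). Ligand charge sum = -6.
With Os in oxidation state +2, the complex ion is [Os...]^4−.
Charge balance with lithium (+1) requires 1 complex ion per 4 lithium.

Li4[OsI6]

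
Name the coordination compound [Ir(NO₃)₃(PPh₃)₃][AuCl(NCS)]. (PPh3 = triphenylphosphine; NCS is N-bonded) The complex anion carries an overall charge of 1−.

trinitratotris(triphenylphosphine)iridium(IV) chloroisothiocyanatoaurate(I)

The complex anion is given as 1−; its ligand charges sum to -2, so Au = +1.
A 1:1 salt means the cation carries the equal and opposite charge, 1+.
Cation: ligand charges sum to -3; for the ion to be 1+, Ir = +4.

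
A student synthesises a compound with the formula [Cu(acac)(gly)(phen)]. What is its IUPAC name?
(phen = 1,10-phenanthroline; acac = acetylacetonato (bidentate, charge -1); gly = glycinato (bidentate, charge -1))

There is no counter-ion, so the complex is neutral overall.
Ligand charges: 1×1,10-phenanthroline (neutral), 1×acetylacetonato (-1 each), 1×glycinato (-1 each); total -2. So Cu + (-2) = 0, giving Cu = +2.
Ligands are named alphabetically: acetylacetonato before glycinato before phenanthroline.

(acetylacetonato)(glycinato)(1,10-phenanthroline)copper(II)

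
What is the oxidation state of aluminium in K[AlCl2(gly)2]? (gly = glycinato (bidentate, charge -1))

1 potassium outside the brackets (+1 each) → the complex ion is 1−.
Ligand charges: 2×gly = -2; 2×Cl = -2; sum -4.
Al + (-4) = 1− ⇒ Al is +3.

+3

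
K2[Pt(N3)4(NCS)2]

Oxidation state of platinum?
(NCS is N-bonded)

2 potassium outside the brackets (+1 each) → the complex ion is 2−.
Ligand charges: 2×NCS = -2; 4×N3 = -4; sum -6.
Pt + (-6) = 2− ⇒ Pt is +4.

+4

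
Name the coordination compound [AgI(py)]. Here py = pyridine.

iodo(pyridine)silver(I)

There is no counter-ion, so the complex is neutral overall.
Ligand charges: 1×pyridine (neutral), 1×iodo (-1 each); total -1. So Ag + (-1) = 0, giving Ag = +1.
Ligands are named alphabetically: iodo before pyridine.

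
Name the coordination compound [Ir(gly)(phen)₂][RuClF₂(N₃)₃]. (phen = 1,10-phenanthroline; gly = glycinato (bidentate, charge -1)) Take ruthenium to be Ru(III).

Ru is given as +3; the anion's ligand charges sum to -6, so the complex anion is 3−.
A 1:1 salt means the cation carries the equal and opposite charge, 3+.
Cation: ligand charges sum to -1; for the ion to be 3+, Ir = +4.

(glycinato)bis(1,10-phenanthroline)iridium(IV) triazidochlorodifluororuthenate(III)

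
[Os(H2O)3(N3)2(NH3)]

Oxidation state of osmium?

No counter-ion: the bracketed complex is neutral.
Ligand charges: 3×H2O neutral; 1×NH3 neutral; 2×N3 = -2; sum -2.
Os + (-2) = 0 ⇒ Os is +2.

+2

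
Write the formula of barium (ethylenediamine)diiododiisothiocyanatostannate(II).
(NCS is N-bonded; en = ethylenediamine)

Ligands: 2 isothiocyanato (NCS, -1), 1 ethylenediamine (en, neutral), 2 iodo (I, -1). Ligand charge sum = -4.
Charge balance with barium (+2) requires 1 complex ion per 1 barium.

Ba[Sn(en)I2(NCS)2]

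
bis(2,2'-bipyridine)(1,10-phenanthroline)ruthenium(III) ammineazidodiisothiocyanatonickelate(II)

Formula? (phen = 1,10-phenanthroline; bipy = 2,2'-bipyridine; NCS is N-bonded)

[Ru(bipy)2(phen)][Ni(N3)(NCS)2(NH3)]3

Cation [Ru…]: ligand charges 0, Ru(III) ⇒ ion charge 3+.
Anion [Ni…]: ligand charges -3, Ni(II) ⇒ ion charge 1−.
One 3+ cation requires 3 of the 1− anion.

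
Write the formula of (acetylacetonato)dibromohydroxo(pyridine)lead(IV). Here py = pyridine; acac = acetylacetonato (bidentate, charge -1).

Ligands: 1 pyridine (py, neutral), 2 bromo (Br, -1), 1 hydroxo (OH, -1), 1 acetylacetonato (acac, -1). Ligand charge sum = -4.
With Pb in oxidation state +4, the complex ion is [Pb...].

[Pb(acac)Br2(OH)(py)]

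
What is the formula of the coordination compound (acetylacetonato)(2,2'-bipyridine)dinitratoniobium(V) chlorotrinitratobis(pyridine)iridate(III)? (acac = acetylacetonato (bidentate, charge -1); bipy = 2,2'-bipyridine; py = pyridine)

Cation [Nb…]: ligand charges -3, Nb(V) ⇒ ion charge 2+.
Anion [Ir…]: ligand charges -4, Ir(III) ⇒ ion charge 1−.
One 2+ cation requires 2 of the 1− anion.

[Nb(acac)(bipy)(NO3)2][IrCl(NO3)3(py)2]2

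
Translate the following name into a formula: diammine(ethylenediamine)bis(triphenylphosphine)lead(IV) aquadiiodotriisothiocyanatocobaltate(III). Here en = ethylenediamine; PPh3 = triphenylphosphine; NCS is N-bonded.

[Pb(en)(NH3)2(PPh3)2][Co(H2O)I2(NCS)3]2

Cation [Pb…]: ligand charges 0, Pb(IV) ⇒ ion charge 4+.
Anion [Co…]: ligand charges -5, Co(III) ⇒ ion charge 2−.
One 4+ cation requires 2 of the 2− anion.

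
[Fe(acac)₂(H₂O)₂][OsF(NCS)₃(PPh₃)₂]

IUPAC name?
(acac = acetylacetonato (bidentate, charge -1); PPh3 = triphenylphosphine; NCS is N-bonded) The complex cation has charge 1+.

bis(acetylacetonato)diaquairon(III) fluorotriisothiocyanatobis(triphenylphosphine)osmate(III)

Both ions are complex: the cation is named first with the plain metal name, the anion second with the -ate form; each ion's ligands are alphabetised independently.
The complex cation is given as 1+; its ligand charges sum to -2, so Fe = +3.
A 1:1 salt means the anion carries the equal and opposite charge, 1−.
Anion: ligand charges sum to -4; for the ion to be 1−, Os = +3.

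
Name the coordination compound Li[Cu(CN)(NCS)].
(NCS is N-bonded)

lithium cyanoisothiocyanatocuprate(I)

The 1 lithium counter-ion carries a total charge of +1, so each complex ion is 1−.
Ligand charges: 1×isothiocyanato (-1 each), 1×cyano (-1 each); total -2. So Cu + (-2) = 1−, giving Cu = +1.
Ligands are named alphabetically: cyano before isothiocyanato.
The complex ion is anionic, so copper takes the -ate form cuprate(I).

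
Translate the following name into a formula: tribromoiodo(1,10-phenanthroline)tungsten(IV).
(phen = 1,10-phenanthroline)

Ligands: 1 1,10-phenanthroline (phen, neutral), 3 bromo (Br, -1), 1 iodo (I, -1). Ligand charge sum = -4.
With W in oxidation state +4, the complex ion is [W...].

[WBr3I(phen)]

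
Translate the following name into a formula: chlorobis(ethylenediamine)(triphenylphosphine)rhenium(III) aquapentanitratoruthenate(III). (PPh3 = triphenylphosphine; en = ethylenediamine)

Cation [Re…]: ligand charges -1, Re(III) ⇒ ion charge 2+.
Anion [Ru…]: ligand charges -5, Ru(III) ⇒ ion charge 2−.
One 2+ cation balances one 2− anion.

[ReCl(en)2(PPh3)][Ru(H2O)(NO3)5]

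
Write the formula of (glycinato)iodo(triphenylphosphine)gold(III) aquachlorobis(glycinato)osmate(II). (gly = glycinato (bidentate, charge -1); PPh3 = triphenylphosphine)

Cation [Au…]: ligand charges -2, Au(III) ⇒ ion charge 1+.
Anion [Os…]: ligand charges -3, Os(II) ⇒ ion charge 1−.
One 1+ cation balances one 1− anion.

[Au(gly)I(PPh3)][OsCl(gly)2(H2O)]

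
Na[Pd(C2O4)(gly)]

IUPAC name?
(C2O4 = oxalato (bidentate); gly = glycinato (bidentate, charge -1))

The 1 sodium counter-ion carries a total charge of +1, so each complex ion is 1−.
Ligand charges: 1×oxalato (-2 each), 1×glycinato (-1 each); total -3. So Pd + (-3) = 1−, giving Pd = +2.
Ligands are named alphabetically: glycinato before oxalato.
The complex ion is anionic, so palladium takes the -ate form palladate(II).

sodium (glycinato)oxalatopalladate(II)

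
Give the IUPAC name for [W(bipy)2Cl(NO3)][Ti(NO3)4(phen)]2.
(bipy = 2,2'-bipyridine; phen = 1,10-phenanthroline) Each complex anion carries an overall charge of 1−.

Both ions are complex: the cation is named first with the plain metal name, the anion second with the -ate form; each ion's ligands are alphabetised independently.
The complex anion is given as 1−; its ligand charges sum to -4, so Ti = +3.
With 2 anions per cation, the cation must be 2×1 = 2+.
Cation: ligand charges sum to -2; for the ion to be 2+, W = +4.

bis(2,2'-bipyridine)chloronitratotungsten(IV) tetranitrato(1,10-phenanthroline)titanate(III)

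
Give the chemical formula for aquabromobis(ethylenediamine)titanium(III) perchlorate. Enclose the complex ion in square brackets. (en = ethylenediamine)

Ligands: 2 ethylenediamine (en, neutral), 1 bromo (Br, -1), 1 aqua (H2O, neutral). Ligand charge sum = -1.
Charge balance with perchlorate (-1) requires 1 complex ion per 2 perchlorate.

[TiBr(en)2(H2O)](ClO4)2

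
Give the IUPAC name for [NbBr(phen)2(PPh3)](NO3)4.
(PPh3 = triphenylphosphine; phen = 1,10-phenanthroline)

bromobis(1,10-phenanthroline)(triphenylphosphine)niobium(V) nitrate

The 4 nitrate counter-ions carry a total charge of -4, so each complex ion is 4+.
Ligand charges: 1×bromo (-1 each), 1×triphenylphosphine (neutral), 2×1,10-phenanthroline (neutral); total -1. So Nb + (-1) = 4+, giving Nb = +5.
Ligands are named alphabetically: bromo before phenanthroline before triphenylphosphine.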